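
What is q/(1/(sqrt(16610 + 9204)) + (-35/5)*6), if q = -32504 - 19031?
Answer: 11174725716/9107179 + 10307*sqrt(25814)/9107179 ≈ 1227.2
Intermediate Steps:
q = -51535
q/(1/(sqrt(16610 + 9204)) + (-35/5)*6) = -51535/(1/(sqrt(16610 + 9204)) + (-35/5)*6) = -51535/(1/(sqrt(25814)) + ((1/5)*(-35))*6) = -51535/(sqrt(25814)/25814 - 7*6) = -51535/(sqrt(25814)/25814 - 42) = -51535/(-42 + sqrt(25814)/25814)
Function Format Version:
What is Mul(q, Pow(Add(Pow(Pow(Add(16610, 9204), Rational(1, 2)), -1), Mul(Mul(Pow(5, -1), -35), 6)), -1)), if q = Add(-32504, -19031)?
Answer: Add(Rational(11174725716, 9107179), Mul(Rational(10307, 9107179), Pow(25814, Rational(1, 2)))) ≈ 1227.2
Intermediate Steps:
q = -51535
Mul(q, Pow(Add(Pow(Pow(Add(16610, 9204), Rational(1, 2)), -1), Mul(Mul(Pow(5, -1), -35), 6)), -1)) = Mul(-51535, Pow(Add(Pow(Pow(Add(16610, 9204), Rational(1, 2)), -1), Mul(Mul(Pow(5, -1), -35), 6)), -1)) = Mul(-51535, Pow(Add(Pow(Pow(25814, Rational(1, 2)), -1), Mul(Mul(Rational(1, 5), -35), 6)), -1)) = Mul(-51535, Pow(Add(Mul(Rational(1, 25814), Pow(25814, Rational(1, 2))), Mul(-7, 6)), -1)) = Mul(-51535, Pow(Add(Mul(Rational(1, 25814), Pow(25814, Rational(1, 2))), -42), -1)) = Mul(-51535, Pow(Add(-42, Mul(Rational(1, 25814), Pow(25814, Rational(1, 2)))), -1))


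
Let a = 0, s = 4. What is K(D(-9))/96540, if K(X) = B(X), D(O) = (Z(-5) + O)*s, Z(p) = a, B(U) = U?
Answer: -3/8045 ≈ -0.00037290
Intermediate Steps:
Z(p) = 0
D(O) = 4*O (D(O) = (0 + O)*4 = O*4 = 4*O)
K(X) = X
K(D(-9))/96540 = (4*(-9))/96540 = -36*1/96540 = -3/8045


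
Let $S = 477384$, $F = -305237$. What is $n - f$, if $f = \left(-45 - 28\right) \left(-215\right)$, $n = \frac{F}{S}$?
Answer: $- \frac{7492847117}{477384} \approx -15696.0$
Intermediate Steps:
$n = - \frac{305237}{477384} \approx -0.63939$
$f = 15695$ ($f = \left(-73\right) \left(-215\right) = 15695$)
$n - f = - \frac{305237}{477384} - 15695 = - \frac{7492847117}{477384}$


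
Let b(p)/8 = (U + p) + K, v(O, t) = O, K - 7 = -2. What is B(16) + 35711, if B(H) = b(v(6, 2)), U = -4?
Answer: 35767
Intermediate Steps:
K = 5 (K = 7 - 2 = 5)
b(p) = 8 + 8*p (b(p) = 8*((-4 + p) + 5) = 8*(1 + p) = 8 + 8*p)
B(H) = 56 (B(H) = 8 + 8*6 = 8 + 48 = 56)
B(16) + 35711 = 56 + 35711 = 35767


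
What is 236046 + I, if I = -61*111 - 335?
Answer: 228940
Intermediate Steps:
I = -7106 (I = -6771 - 335 = -7106)
236046 + I = 236046 - 7106 = 228940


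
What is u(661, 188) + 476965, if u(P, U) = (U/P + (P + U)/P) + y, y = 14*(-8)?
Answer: 315200870/661 ≈ 4.7685e+5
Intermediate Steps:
y = -112
u(P, U) = -112 + U/P + (P + U)/P (u(P, U) = (U/P + (P + U)/P) - 112 = -112 + U/P + (P + U)/P)
u(661, 188) + 476965 = (-111 + 2*188/661) + 476965 = (-111 + 2*188*(1/661)) + 476965 = (-111 + 376/661) + 476965 = -72995/661 + 476965 = 315200870/661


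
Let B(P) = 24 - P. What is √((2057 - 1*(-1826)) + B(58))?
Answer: √3849 ≈ 62.040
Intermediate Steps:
√((2057 - 1*(-1826)) + B(58)) = √((2057 - 1*(-1826)) + (24 - 1*58)) = √((2057 + 1826) + (24 - 58)) = √(3883 - 34) = √3849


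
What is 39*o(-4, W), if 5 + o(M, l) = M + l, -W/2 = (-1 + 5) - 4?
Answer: -351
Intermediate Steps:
W = 0 (W = -2*((-1 + 5) - 4) = -2*(4 - 4) = -2*0 = 0)
o(M, l) = -5 + M + l (o(M, l) = -5 + (M + l) = -5 + M + l)
39*o(-4, W) = 39*(-5 - 4 + 0) = 39*(-9) = -351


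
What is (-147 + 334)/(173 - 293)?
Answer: -187/120 ≈ -1.5583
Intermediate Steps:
(-147 + 334)/(173 - 293) = 187/(-120) = 187*(-1/120) = -187/120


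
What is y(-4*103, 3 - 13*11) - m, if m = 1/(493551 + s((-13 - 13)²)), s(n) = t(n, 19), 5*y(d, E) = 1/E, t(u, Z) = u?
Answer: -494927/345958900 ≈ -0.0014306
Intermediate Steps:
y(d, E) = 1/(5*E)
s(n) = n
m = 1/494227 (m = 1/(493551 + (-13 - 13)²) = 1/(493551 + (-26)²) = 1/(493551 + 676) = 1/494227 ≈ 2.0234e-6)
y(-4*103, 3 - 13*11) - m = 1/(5*(3 - 13*11)) - 1*1/494227 = 1/(5*(3 - 143)) - 1/494227 = (⅕)/(-140) - 1/494227 = (⅕)*(-1/140) - 1/494227 = -1/700 - 1/494227 = -494927/345958900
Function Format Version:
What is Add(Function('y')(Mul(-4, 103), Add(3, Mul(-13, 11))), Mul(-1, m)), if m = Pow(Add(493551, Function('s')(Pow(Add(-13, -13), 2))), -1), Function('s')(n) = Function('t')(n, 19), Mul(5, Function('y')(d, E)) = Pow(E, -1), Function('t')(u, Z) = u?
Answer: Rational(-494927, 345958900) ≈ -0.0014306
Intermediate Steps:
Function('y')(d, E) = Mul(Rational(1, 5), Pow(E, -1))
Function('s')(n) = n
m = Rational(1, 494227) (m = Pow(Add(493551, Pow(Add(-13, -13), 2)), -1) = Pow(Add(493551, Pow(-26, 2)), -1) = Pow(Add(493551, 676), -1) = Pow(494227, -1) = Rational(1, 494227) ≈ 2.0234e-6)
Add(Function('y')(Mul(-4, 103), Add(3, Mul(-13, 11))), Mul(-1, m)) = Add(Mul(Rational(1, 5), Pow(Add(3, Mul(-13, 11)), -1)), Mul(-1, Rational(1, 494227))) = Add(Mul(Rational(1, 5), Pow(Add(3, -143), -1)), Rational(-1, 494227)) = Add(Mul(Rational(1, 5), Pow(-140, -1)), Rational(-1, 494227)) = Add(Mul(Rational(1, 5), Rational(-1, 140)), Rational(-1, 494227)) = Add(Rational(-1, 700), Rational(-1, 494227)) = Rational(-494927, 345958900)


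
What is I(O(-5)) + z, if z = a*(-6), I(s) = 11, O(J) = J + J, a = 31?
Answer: -175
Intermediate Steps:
O(J) = 2*J
z = -186 (z = 31*(-6) = -186)
I(O(-5)) + z = 11 - 186 = -175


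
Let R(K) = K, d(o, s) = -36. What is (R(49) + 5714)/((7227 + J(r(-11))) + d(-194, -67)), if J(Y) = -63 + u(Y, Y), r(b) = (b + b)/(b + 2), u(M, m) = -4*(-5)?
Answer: 5763/7148 ≈ 0.80624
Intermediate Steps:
u(M, m) = 20
r(b) = 2*b/(2 + b) (r(b) = (2*b)/(2 + b) = 2*b/(2 + b))
J(Y) = -43 (J(Y) = -63 + 20 = -43)
(R(49) + 5714)/((7227 + J(r(-11))) + d(-194, -67)) = (49 + 5714)/((7227 - 43) - 36) = 5763/(7184 - 36) = 5763/7148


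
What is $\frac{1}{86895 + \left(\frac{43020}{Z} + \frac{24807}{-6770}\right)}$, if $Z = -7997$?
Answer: $\frac{54139690}{4703978735571} \approx 1.1509 \cdot 10^{-5}$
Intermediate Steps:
$\frac{1}{86895 + \left(\frac{43020}{Z} + \frac{24807}{-6770}\right)} = \frac{1}{86895 + \left(\frac{43020}{-7997} + \frac{24807}{-6770}\right)} = \frac{1}{86895 + \left(43020 \left(- \frac{1}{7997}\right) + 24807 \left(- \frac{1}{6770}\right)\right)} = \frac{1}{86895 - \frac{489626979}{54139690}} = \frac{1}{\frac{4703978735571}{54139690}} = \frac{54139690}{4703978735571}$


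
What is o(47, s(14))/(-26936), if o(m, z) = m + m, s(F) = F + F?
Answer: -47/13468 ≈ -0.0034898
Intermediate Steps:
s(F) = 2*F
o(m, z) = 2*m
o(47, s(14))/(-26936) = (2*47)/(-26936) = 94*(-1/26936) = -47/13468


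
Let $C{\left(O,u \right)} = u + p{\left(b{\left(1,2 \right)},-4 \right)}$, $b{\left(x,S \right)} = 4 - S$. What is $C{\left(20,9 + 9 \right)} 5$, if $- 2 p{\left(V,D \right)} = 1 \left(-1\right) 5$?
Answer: $\frac{205}{2} \approx 102.5$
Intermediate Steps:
$p{\left(V,D \right)} = \frac{5}{2}$ ($p{\left(V,D \right)} = - \frac{1 \left(-1\right) 5}{2} = - \frac{\left(-1\right) 5}{2} = \left(- \frac{1}{2}\right) \left(-5\right) = \frac{5}{2}$)
$C{\left(O,u \right)} = \frac{5}{2} + u$ ($C{\left(O,u \right)} = u + \frac{5}{2} = \frac{5}{2} + u$)
$C{\left(20,9 + 9 \right)} 5 = \left(\frac{5}{2} + \left(9 + 9\right)\right) 5 = \left(\frac{5}{2} + 18\right) 5 = \frac{41}{2} \cdot 5 = \frac{205}{2}$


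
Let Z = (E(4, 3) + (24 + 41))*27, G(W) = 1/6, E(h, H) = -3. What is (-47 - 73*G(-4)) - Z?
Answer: -10399/6 ≈ -1733.2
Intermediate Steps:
G(W) = ⅙
Z = 1674 (Z = (-3 + (24 + 41))*27 = (-3 + 65)*27 = 62*27 = 1674)
(-47 - 73*G(-4)) - Z = (-47 - 73*⅙) - 1*1674 = (-47 - 73/6) - 1674 = -355/6 - 1674 = -10399/6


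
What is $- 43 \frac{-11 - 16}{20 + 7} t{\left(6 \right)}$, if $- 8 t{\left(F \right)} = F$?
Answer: $- \frac{129}{4} \approx -32.25$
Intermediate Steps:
$t{\left(F \right)} = - \frac{F}{8}$
$- 43 \frac{-11 - 16}{20 + 7} t{\left(6 \right)} = - 43 \frac{-11 - 16}{20 + 7} \left(\left(- \frac{1}{8}\right) 6\right) = - 43 \left(- \frac{27}{27}\right) \left(- \frac{3}{4}\right) = - 43 \left(\left(-27\right) \frac{1}{27}\right) \left(- \frac{3}{4}\right) = \left(-43\right) \left(-1\right) \left(- \frac{3}{4}\right) = 43 \left(- \frac{3}{4}\right) = - \frac{129}{4}$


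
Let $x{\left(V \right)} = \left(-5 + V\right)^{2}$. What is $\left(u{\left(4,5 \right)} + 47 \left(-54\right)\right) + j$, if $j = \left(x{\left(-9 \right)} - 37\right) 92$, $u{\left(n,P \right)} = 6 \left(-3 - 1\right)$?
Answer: $12066$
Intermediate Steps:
$u{\left(n,P \right)} = -24$ ($u{\left(n,P \right)} = 6 \left(-4\right) = -24$)
$j = 14628$ ($j = \left(\left(-5 - 9\right)^{2} - 37\right) 92 = \left(\left(-14\right)^{2} - 37\right) 92 = \left(196 - 37\right) 92 = 159 \cdot 92 = 14628$)
$\left(u{\left(4,5 \right)} + 47 \left(-54\right)\right) + j = \left(-24 + 47 \left(-54\right)\right) + 14628 = \left(-24 - 2538\right) + 14628 = -2562 + 14628 = 12066$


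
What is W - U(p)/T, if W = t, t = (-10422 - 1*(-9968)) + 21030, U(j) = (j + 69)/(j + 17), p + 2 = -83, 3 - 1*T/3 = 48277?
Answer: 25328788514/1230987 ≈ 20576.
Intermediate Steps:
T = -144822 (T = 9 - 3*48277 = 9 - 144831 = -144822)
p = -85 (p = -2 - 83 = -85)
U(j) = (69 + j)/(17 + j)
t = 20576 (t = (-10422 + 9968) + 21030 = -454 + 21030 = 20576)
W = 20576
W - U(p)/T = 20576 - (69 - 85)/(17 - 85)/(-144822) = 20576 - -16/(-68)*(-1)/144822 = 20576 - (-1/68*(-16))*(-1)/144822 = 20576 - 4*(-1)/(17*144822) = 20576 - 1*(-2/1230987) = 20576 + 2/1230987 = 25328788514/1230987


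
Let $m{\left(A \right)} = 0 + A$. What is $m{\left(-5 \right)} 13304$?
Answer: $-66520$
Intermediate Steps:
$m{\left(A \right)} = A$
$m{\left(-5 \right)} 13304 = \left(-5\right) 13304 = -66520$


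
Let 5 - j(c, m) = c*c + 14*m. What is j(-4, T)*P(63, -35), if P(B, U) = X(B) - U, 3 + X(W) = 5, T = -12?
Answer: 5809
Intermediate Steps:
X(W) = 2 (X(W) = -3 + 5 = 2)
j(c, m) = 5 - c² - 14*m (j(c, m) = 5 - (c*c + 14*m) = 5 - (c² + 14*m) = 5 + (-c² - 14*m) = 5 - c² - 14*m)
P(B, U) = 2 - U
j(-4, T)*P(63, -35) = (5 - 1*(-4)² - 14*(-12))*(2 - 1*(-35)) = (5 - 1*16 + 168)*(2 + 35) = (5 - 16 + 168)*37 = 157*37 = 5809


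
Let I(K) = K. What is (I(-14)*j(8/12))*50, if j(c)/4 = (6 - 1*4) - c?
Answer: -11200/3 ≈ -3733.3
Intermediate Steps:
j(c) = 8 - 4*c (j(c) = 4*((6 - 1*4) - c) = 4*((6 - 4) - c) = 4*(2 - c) = 8 - 4*c)
(I(-14)*j(8/12))*50 = -14*(8 - 32/12)*50 = -14*(8 - 4*⅔)*50 = -14*(8 - 8/3)*50 = -14*16/3*50 = -224/3*50 = -11200/3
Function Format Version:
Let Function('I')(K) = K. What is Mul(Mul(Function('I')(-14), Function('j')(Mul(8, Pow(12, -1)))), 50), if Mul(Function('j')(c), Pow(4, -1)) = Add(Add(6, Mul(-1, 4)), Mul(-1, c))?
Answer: Rational(-11200, 3) ≈ -3733.3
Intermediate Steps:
Function('j')(c) = Add(8, Mul(-4, c)) (Function('j')(c) = Mul(4, Add(Add(6, Mul(-1, 4)), Mul(-1, c))) = Mul(4, Add(Add(6, -4), Mul(-1, c))) = Mul(4, Add(2, Mul(-1, c))) = Add(8, Mul(-4, c)))
Mul(Mul(Function('I')(-14), Function('j')(Mul(8, Pow(12, -1)))), 50) = Mul(Mul(-14, Add(8, Mul(-4, Mul(8, Pow(12, -1))))), 50) = Mul(Mul(-14, Add(8, Mul(-4, Mul(8, Rational(1, 12))))), 50) = Mul(Mul(-14, Add(8, Mul(-4, Rational(2, 3)))), 50) = Mul(Mul(-14, Add(8, Rational(-8, 3))), 50) = Mul(Mul(-14, Rational(16, 3)), 50) = Mul(Rational(-224, 3), 50) = Rational(-11200, 3)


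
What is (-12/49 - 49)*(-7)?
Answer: 2413/7 ≈ 344.71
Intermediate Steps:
(-12/49 - 49)*(-7) = -2413/49*(-7) = 2413/7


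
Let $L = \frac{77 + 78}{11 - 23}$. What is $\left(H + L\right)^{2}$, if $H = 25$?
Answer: $\frac{21025}{144} \approx 146.01$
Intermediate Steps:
$L = - \frac{155}{12}$ ($L = \frac{155}{-12} = 155 \left(- \frac{1}{12}\right) = - \frac{155}{12} \approx -12.917$)
$\left(H + L\right)^{2} = \left(25 - \frac{155}{12}\right)^{2} = \left(\frac{145}{12}\right)^{2} = \frac{21025}{144}$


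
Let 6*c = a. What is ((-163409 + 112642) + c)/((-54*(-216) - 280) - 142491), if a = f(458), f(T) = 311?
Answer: 304291/786642 ≈ 0.38682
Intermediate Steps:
a = 311
c = 311/6 (c = (⅙)*311 = 311/6 ≈ 51.833)
((-163409 + 112642) + c)/((-54*(-216) - 280) - 142491) = ((-163409 + 112642) + 311/6)/((-54*(-216) - 280) - 142491) = (-50767 + 311/6)/((11664 - 280) - 142491) = -304291/(6*(11384 - 142491)) = -304291/6/(-131107) = -304291/6*(-1/131107) = 304291/786642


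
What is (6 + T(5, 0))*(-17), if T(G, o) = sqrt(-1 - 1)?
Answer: -102 - 17*I*sqrt(2) ≈ -102.0 - 24.042*I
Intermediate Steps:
T(G, o) = I*sqrt(2) (T(G, o) = sqrt(-2) = I*sqrt(2))
(6 + T(5, 0))*(-17) = (6 + I*sqrt(2))*(-17) = -102 - 17*I*sqrt(2)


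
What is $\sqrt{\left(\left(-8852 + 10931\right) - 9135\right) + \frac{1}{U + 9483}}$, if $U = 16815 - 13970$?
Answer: $\frac{i \sqrt{268091983094}}{6164} \approx 84.0 i$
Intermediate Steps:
$U = 2845$
$\sqrt{\left(\left(-8852 + 10931\right) - 9135\right) + \frac{1}{U + 9483}} = \sqrt{\left(\left(-8852 + 10931\right) - 9135\right) + \frac{1}{2845 + 9483}} = \sqrt{\left(2079 - 9135\right) + \frac{1}{12328}} = \sqrt{-7056 + \frac{1}{12328}} = \sqrt{- \frac{86986367}{12328}} = \frac{i \sqrt{268091983094}}{6164}$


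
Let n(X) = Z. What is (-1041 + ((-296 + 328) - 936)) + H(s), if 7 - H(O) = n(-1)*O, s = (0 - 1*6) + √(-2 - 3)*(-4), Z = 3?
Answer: -1920 + 12*I*√5 ≈ -1920.0 + 26.833*I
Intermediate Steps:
n(X) = 3
s = -6 - 4*I*√5 (s = (0 - 6) + √(-5)*(-4) = -6 + (I*√5)*(-4) = -6 - 4*I*√5 ≈ -6.0 - 8.9443*I)
H(O) = 7 - 3*O
(-1041 + ((-296 + 328) - 936)) + H(s) = (-1041 + ((-296 + 328) - 936)) + (7 - 3*(-6 - 4*I*√5)) = (-1041 + (32 - 936)) + (7 + (18 + 12*I*√5)) = (-1041 - 904) + (25 + 12*I*√5) = -1945 + (25 + 12*I*√5) = -1920 + 12*I*√5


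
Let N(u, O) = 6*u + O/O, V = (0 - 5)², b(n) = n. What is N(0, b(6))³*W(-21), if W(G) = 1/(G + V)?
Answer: ¼ ≈ 0.25000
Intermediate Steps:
V = 25 (V = (-5)² = 25)
N(u, O) = 1 + 6*u (N(u, O) = 6*u + 1 = 1 + 6*u)
W(G) = 1/(25 + G) (W(G) = 1/(G + 25) = 1/(25 + G))
N(0, b(6))³*W(-21) = (1 + 6*0)³/(25 - 21) = (1 + 0)³/4 = 1³*(¼) = 1*(¼) = ¼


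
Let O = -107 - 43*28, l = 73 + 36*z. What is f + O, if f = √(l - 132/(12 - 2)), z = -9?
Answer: -1311 + I*√6605/5 ≈ -1311.0 + 16.254*I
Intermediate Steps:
l = -251 (l = 73 + 36*(-9) = 73 - 324 = -251)
f = I*√6605/5 (f = √(-251 - 132/(12 - 2)) = √(-251 - 132/10) = √(-251 + (⅒)*(-132)) = √(-251 - 66/5) = √(-1321/5) = I*√6605/5 ≈ 16.254*I)
O = -1311 (O = -107 - 1204 = -1311)
f + O = I*√6605/5 - 1311 = -1311 + I*√6605/5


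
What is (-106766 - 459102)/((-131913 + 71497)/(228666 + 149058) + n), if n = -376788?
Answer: 13358870277/8895120683 ≈ 1.5018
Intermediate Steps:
(-106766 - 459102)/((-131913 + 71497)/(228666 + 149058) + n) = (-106766 - 459102)/((-131913 + 71497)/(228666 + 149058) - 376788) = -565868/(-60416/377724 - 376788) = -565868/(-60416*1/377724 - 376788) = -565868/(-15104/94431 - 376788) = -565868/(-35580482732/94431) = -565868*(-94431/35580482732) = 13358870277/8895120683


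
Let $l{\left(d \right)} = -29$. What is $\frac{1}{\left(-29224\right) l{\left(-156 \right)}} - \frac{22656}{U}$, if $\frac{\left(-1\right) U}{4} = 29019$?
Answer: $\frac{1600082121}{8197828808} \approx 0.19518$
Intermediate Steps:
$U = -116076$ ($U = \left(-4\right) 29019 = -116076$)
$\frac{1}{\left(-29224\right) l{\left(-156 \right)}} - \frac{22656}{U} = \frac{1}{\left(-29224\right) \left(-29\right)} - \frac{22656}{-116076} = \left(- \frac{1}{29224}\right) \left(- \frac{1}{29}\right) - - \frac{1888}{9673} = \frac{1}{847496} + \frac{1888}{9673} = \frac{1600082121}{8197828808}$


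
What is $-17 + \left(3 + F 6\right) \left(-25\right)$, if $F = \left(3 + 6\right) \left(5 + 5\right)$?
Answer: $-13592$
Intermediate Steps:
$F = 90$ ($F = 9 \cdot 10 = 90$)
$-17 + \left(3 + F 6\right) \left(-25\right) = -17 + \left(3 + 90 \cdot 6\right) \left(-25\right) = -17 + \left(3 + 540\right) \left(-25\right) = -17 + 543 \left(-25\right) = -17 - 13575 = -13592$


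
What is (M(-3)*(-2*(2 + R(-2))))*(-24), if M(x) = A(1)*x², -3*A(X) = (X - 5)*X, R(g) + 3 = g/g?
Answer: 0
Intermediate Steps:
R(g) = -2 (R(g) = -3 + g/g = -3 + 1 = -2)
A(X) = -X*(-5 + X)/3 (A(X) = -(X - 5)*X/3 = -(-5 + X)*X/3 = -X*(-5 + X)/3)
M(x) = 4*x²/3 (M(x) = ((⅓)*1*(5 - 1*1))*x² = ((⅓)*1*(5 - 1))*x² = ((⅓)*1*4)*x² = 4*x²/3)
(M(-3)*(-2*(2 + R(-2))))*(-24) = (((4/3)*(-3)²)*(-2*(2 - 2)))*(-24) = (((4/3)*9)*(-2*0))*(-24) = (12*0)*(-24) = 0*(-24) = 0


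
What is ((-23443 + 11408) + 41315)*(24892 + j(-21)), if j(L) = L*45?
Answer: 701168160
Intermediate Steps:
j(L) = 45*L
((-23443 + 11408) + 41315)*(24892 + j(-21)) = ((-23443 + 11408) + 41315)*(24892 + 45*(-21)) = (-12035 + 41315)*(24892 - 945) = 29280*23947 = 701168160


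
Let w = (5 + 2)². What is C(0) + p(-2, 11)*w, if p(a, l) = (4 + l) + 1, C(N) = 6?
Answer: 790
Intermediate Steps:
w = 49 (w = 7² = 49)
p(a, l) = 5 + l
C(0) + p(-2, 11)*w = 6 + (5 + 11)*49 = 6 + 16*49 = 6 + 784 = 790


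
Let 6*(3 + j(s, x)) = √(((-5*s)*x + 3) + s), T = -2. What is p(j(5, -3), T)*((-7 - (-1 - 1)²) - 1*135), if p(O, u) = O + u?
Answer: 730 - 73*√83/3 ≈ 508.31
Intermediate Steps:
j(s, x) = -3 + √(3 + s - 5*s*x)/6 (j(s, x) = -3 + √(((-5*s)*x + 3) + s)/6 = -3 + √((-5*s*x + 3) + s)/6 = -3 + √((3 - 5*s*x) + s)/6 = -3 + √(3 + s - 5*s*x)/6)
p(j(5, -3), T)*((-7 - (-1 - 1)²) - 1*135) = ((-3 + √(3 + 5 - 5*5*(-3))/6) - 2)*((-7 - (-1 - 1)²) - 1*135) = ((-3 + √(3 + 5 + 75)/6) - 2)*((-7 - 1*(-2)²) - 135) = ((-3 + √83/6) - 2)*((-7 - 1*4) - 135) = (-5 + √83/6)*((-7 - 4) - 135) = (-5 + √83/6)*(-11 - 135) = (-5 + √83/6)*(-146) = 730 - 73*√83/3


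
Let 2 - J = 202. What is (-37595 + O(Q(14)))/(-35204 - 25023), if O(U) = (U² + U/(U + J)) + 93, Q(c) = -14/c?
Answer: 7537700/12105627 ≈ 0.62266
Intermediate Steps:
J = -200 (J = 2 - 1*202 = 2 - 202 = -200)
O(U) = 93 + U² + U/(-200 + U) (O(U) = (U² + U/(U - 200)) + 93 = (U² + U/(-200 + U)) + 93 = 93 + U² + U/(-200 + U))
(-37595 + O(Q(14)))/(-35204 - 25023) = (-37595 + (-18600 + (-14/14)³ - 200*1² + 94*(-14/14))/(-200 - 14/14))/(-35204 - 25023) = (-37595 + (-18600 + (-14*1/14)³ - 200*(-14*1/14)² + 94*(-14*1/14))/(-200 - 14*1/14))/(-60227) = (-37595 + (-18600 + (-1)³ - 200*(-1)² + 94*(-1))/(-200 - 1))*(-1/60227) = (-37595 + (-18600 - 1 - 200*1 - 94)/(-201))*(-1/60227) = (-37595 - (-18600 - 1 - 200 - 94)/201)*(-1/60227) = (-37595 - 1/201*(-18895))*(-1/60227) = (-37595 + 18895/201)*(-1/60227) = -7537700/201*(-1/60227) = 7537700/12105627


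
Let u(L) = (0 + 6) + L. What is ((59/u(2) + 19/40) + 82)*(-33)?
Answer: -59301/20 ≈ -2965.1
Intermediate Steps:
u(L) = 6 + L
((59/u(2) + 19/40) + 82)*(-33) = ((59/(6 + 2) + 19/40) + 82)*(-33) = ((59/8 + 19*(1/40)) + 82)*(-33) = ((59*(⅛) + 19/40) + 82)*(-33) = ((59/8 + 19/40) + 82)*(-33) = (157/20 + 82)*(-33) = (1797/20)*(-33) = -59301/20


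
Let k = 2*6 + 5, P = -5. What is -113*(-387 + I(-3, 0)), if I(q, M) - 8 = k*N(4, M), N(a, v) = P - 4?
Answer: 60116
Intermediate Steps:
N(a, v) = -9 (N(a, v) = -5 - 4 = -9)
k = 17 (k = 12 + 5 = 17)
I(q, M) = -145 (I(q, M) = 8 + 17*(-9) = 8 - 153 = -145)
-113*(-387 + I(-3, 0)) = -113*(-387 - 145) = -113*(-532) = 60116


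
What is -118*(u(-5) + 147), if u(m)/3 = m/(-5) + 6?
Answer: -19824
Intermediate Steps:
u(m) = 18 - 3*m/5 (u(m) = 3*(m/(-5) + 6) = 3*(m*(-1/5) + 6) = 3*(-m/5 + 6) = 3*(6 - m/5) = 18 - 3*m/5)
-118*(u(-5) + 147) = -118*((18 - 3/5*(-5)) + 147) = -118*((18 + 3) + 147) = -118*(21 + 147) = -118*168 = -19824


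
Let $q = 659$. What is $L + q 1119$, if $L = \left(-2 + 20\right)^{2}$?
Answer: $737745$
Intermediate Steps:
$L = 324$ ($L = 18^{2} = 324$)
$L + q 1119 = 324 + 659 \cdot 1119 = 324 + 737421 = 737745$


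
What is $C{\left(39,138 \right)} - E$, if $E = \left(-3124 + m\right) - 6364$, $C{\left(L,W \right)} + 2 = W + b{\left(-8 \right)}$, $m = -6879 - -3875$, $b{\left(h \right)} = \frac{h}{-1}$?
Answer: $12636$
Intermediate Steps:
$b{\left(h \right)} = - h$ ($b{\left(h \right)} = h \left(-1\right) = - h$)
$m = -3004$ ($m = -6879 + 3875 = -3004$)
$C{\left(L,W \right)} = 6 + W$ ($C{\left(L,W \right)} = -2 + \left(W - -8\right) = -2 + \left(W + 8\right) = -2 + \left(8 + W\right) = 6 + W$)
$E = -12492$ ($E = \left(-3124 - 3004\right) - 6364 = -6128 - 6364 = -12492$)
$C{\left(39,138 \right)} - E = \left(6 + 138\right) - -12492 = 144 + 12492 = 12636$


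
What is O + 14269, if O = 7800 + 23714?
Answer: 45783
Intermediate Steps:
O = 31514
O + 14269 = 31514 + 14269 = 45783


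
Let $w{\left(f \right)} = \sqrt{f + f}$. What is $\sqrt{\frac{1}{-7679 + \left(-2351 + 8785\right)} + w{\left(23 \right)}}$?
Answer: $\frac{\sqrt{-1245 + 1550025 \sqrt{46}}}{1245} \approx 2.6041$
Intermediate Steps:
$w{\left(f \right)} = \sqrt{2} \sqrt{f}$ ($w{\left(f \right)} = \sqrt{2 f} = \sqrt{2} \sqrt{f}$)
$\sqrt{\frac{1}{-7679 + \left(-2351 + 8785\right)} + w{\left(23 \right)}} = \sqrt{\frac{1}{-7679 + \left(-2351 + 8785\right)} + \sqrt{2} \sqrt{23}} = \sqrt{\frac{1}{-7679 + 6434} + \sqrt{46}} = \sqrt{\frac{1}{-1245} + \sqrt{46}} = \sqrt{- \frac{1}{1245} + \sqrt{46}}$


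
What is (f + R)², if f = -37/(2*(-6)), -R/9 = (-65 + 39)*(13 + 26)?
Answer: 12000983401/144 ≈ 8.3340e+7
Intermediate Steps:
R = 9126 (R = -9*(-65 + 39)*(13 + 26) = -(-234)*39 = -9*(-1014) = 9126)
f = 37/12 (f = -37/(-12) = -37*(-1/12) = 37/12 ≈ 3.0833)
(f + R)² = (37/12 + 9126)² = (109549/12)² = 12000983401/144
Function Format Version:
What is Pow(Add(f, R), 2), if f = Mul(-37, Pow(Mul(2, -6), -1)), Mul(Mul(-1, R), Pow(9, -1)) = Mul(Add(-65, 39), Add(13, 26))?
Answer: Rational(12000983401, 144) ≈ 8.3340e+7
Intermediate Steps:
R = 9126 (R = Mul(-9, Mul(Add(-65, 39), Add(13, 26))) = Mul(-9, Mul(-26, 39)) = Mul(-9, -1014) = 9126)
f = Rational(37, 12) (f = Mul(-37, Pow(-12, -1)) = Mul(-37, Rational(-1, 12)) = Rational(37, 12) ≈ 3.0833)
Pow(Add(f, R), 2) = Pow(Add(Rational(37, 12), 9126), 2) = Pow(Rational(109549, 12), 2) = Rational(12000983401, 144)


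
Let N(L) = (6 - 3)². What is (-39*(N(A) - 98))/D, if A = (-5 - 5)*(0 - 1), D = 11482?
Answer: 3471/11482 ≈ 0.30230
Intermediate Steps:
A = 10 (A = -10*(-1) = 10)
N(L) = 9 (N(L) = 3² = 9)
(-39*(N(A) - 98))/D = -39*(9 - 98)/11482 = -39*(-89)*(1/11482) = 3471*(1/11482) = 3471/11482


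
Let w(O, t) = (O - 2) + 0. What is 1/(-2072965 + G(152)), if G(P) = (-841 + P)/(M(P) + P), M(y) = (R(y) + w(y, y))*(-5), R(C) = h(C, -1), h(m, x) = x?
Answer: -593/1229267556 ≈ -4.8240e-7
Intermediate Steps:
w(O, t) = -2 + O (w(O, t) = (-2 + O) + 0 = -2 + O)
R(C) = -1
M(y) = 15 - 5*y (M(y) = (-1 + (-2 + y))*(-5) = (-3 + y)*(-5) = 15 - 5*y)
G(P) = (-841 + P)/(15 - 4*P) (G(P) = (-841 + P)/((15 - 5*P) + P) = (-841 + P)/(15 - 4*P))
1/(-2072965 + G(152)) = 1/(-2072965 + (-841 + 152)/(15 - 4*152)) = 1/(-2072965 - 689/(15 - 608)) = 1/(-2072965 - 689/(-593)) = 1/(-2072965 - 1/593*(-689)) = 1/(-2072965 + 689/593) = 1/(-1229267556/593) = -593/1229267556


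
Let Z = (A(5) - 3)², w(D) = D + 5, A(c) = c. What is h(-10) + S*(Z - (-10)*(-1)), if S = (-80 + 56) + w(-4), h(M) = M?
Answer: 128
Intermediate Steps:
w(D) = 5 + D
Z = 4 (Z = (5 - 3)² = 2² = 4)
S = -23 (S = (-80 + 56) + (5 - 4) = -24 + 1 = -23)
h(-10) + S*(Z - (-10)*(-1)) = -10 - 23*(4 - (-10)*(-1)) = -10 - 23*(4 - 1*10) = -10 - 23*(4 - 10) = -10 - 23*(-6) = -10 + 138 = 128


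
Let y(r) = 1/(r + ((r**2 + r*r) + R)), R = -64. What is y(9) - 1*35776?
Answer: -3828031/107 ≈ -35776.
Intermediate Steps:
y(r) = 1/(-64 + r + 2*r**2) (y(r) = 1/(r + ((r**2 + r*r) - 64)) = 1/(r + ((r**2 + r**2) - 64)) = 1/(r + (2*r**2 - 64)) = 1/(r + (-64 + 2*r**2)) = 1/(-64 + r + 2*r**2))
y(9) - 1*35776 = 1/(-64 + 9 + 2*9**2) - 1*35776 = 1/(-64 + 9 + 2*81) - 35776 = 1/(-64 + 9 + 162) - 35776 = 1/107 - 35776 = -3828031/107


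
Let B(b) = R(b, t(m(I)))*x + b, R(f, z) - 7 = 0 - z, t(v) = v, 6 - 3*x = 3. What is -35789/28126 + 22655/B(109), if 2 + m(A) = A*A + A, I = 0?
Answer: 158242857/829717 ≈ 190.72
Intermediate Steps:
x = 1 (x = 2 - ⅓*3 = 2 - 1 = 1)
m(A) = -2 + A + A² (m(A) = -2 + (A*A + A) = -2 + (A² + A) = -2 + (A + A²) = -2 + A + A²)
R(f, z) = 7 - z (R(f, z) = 7 + (0 - z) = 7 - z)
B(b) = 9 + b (B(b) = (7 - (-2 + 0 + 0²))*1 + b = (7 - (-2 + 0 + 0))*1 + b = (7 - 1*(-2))*1 + b = (7 + 2)*1 + b = 9*1 + b = 9 + b)
-35789/28126 + 22655/B(109) = -35789/28126 + 22655/(9 + 109) = -35789*1/28126 + 22655/118 = -35789/28126 + 22655*(1/118) = -35789/28126 + 22655/118 = 158242857/829717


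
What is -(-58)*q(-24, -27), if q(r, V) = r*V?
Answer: 37584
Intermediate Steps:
q(r, V) = V*r
-(-58)*q(-24, -27) = -(-58)*(-27*(-24)) = -(-58)*648 = -58*(-648) = 37584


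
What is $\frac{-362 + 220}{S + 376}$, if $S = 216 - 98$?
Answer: $- \frac{71}{247} \approx -0.28745$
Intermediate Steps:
$S = 118$ ($S = 216 - 98 = 118$)
$\frac{-362 + 220}{S + 376} = \frac{-362 + 220}{118 + 376} = - \frac{142}{494} = \left(-142\right) \frac{1}{494} = - \frac{71}{247}$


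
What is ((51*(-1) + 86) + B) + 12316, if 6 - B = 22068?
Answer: -9711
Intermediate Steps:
B = -22062 (B = 6 - 1*22068 = 6 - 22068 = -22062)
((51*(-1) + 86) + B) + 12316 = ((51*(-1) + 86) - 22062) + 12316 = ((-51 + 86) - 22062) + 12316 = (35 - 22062) + 12316 = -22027 + 12316 = -9711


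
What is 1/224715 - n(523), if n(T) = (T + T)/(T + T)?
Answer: -224714/224715 ≈ -1.0000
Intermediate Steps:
n(T) = 1 (n(T) = (2*T)/((2*T)) = (2*T)*(1/(2*T)) = 1)
1/224715 - n(523) = 1/224715 - 1*1 = 1/224715 - 1 = -224714/224715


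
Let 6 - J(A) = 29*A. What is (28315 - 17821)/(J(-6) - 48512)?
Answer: -5247/24166 ≈ -0.21712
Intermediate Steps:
J(A) = 6 - 29*A
(28315 - 17821)/(J(-6) - 48512) = (28315 - 17821)/((6 - 29*(-6)) - 48512) = 10494/((6 + 174) - 48512) = 10494/(180 - 48512) = 10494/(-48332) = 10494*(-1/48332) = -5247/24166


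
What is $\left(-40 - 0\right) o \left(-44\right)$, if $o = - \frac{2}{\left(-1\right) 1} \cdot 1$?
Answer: $3520$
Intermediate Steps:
$o = 2$ ($o = - \frac{2}{-1} \cdot 1 = \left(-2\right) \left(-1\right) 1 = 2 \cdot 1 = 2$)
$\left(-40 - 0\right) o \left(-44\right) = \left(-40 - 0\right) 2 \left(-44\right) = \left(-40 + 0\right) 2 \left(-44\right) = \left(-40\right) 2 \left(-44\right) = \left(-80\right) \left(-44\right) = 3520$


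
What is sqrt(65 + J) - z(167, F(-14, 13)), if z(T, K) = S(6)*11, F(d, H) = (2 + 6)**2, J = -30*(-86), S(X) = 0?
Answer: 23*sqrt(5) ≈ 51.430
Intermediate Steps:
J = 2580
F(d, H) = 64 (F(d, H) = 8**2 = 64)
z(T, K) = 0 (z(T, K) = 0*11 = 0)
sqrt(65 + J) - z(167, F(-14, 13)) = sqrt(65 + 2580) - 1*0 = sqrt(2645) + 0 = 23*sqrt(5) + 0 = 23*sqrt(5)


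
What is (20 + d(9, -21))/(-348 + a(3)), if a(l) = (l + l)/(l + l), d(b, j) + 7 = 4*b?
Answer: -49/347 ≈ -0.14121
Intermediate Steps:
d(b, j) = -7 + 4*b
a(l) = 1 (a(l) = (2*l)/((2*l)) = (2*l)*(1/(2*l)) = 1)
(20 + d(9, -21))/(-348 + a(3)) = (20 + (-7 + 4*9))/(-348 + 1) = (20 + (-7 + 36))/(-347) = (20 + 29)*(-1/347) = 49*(-1/347) = -49/347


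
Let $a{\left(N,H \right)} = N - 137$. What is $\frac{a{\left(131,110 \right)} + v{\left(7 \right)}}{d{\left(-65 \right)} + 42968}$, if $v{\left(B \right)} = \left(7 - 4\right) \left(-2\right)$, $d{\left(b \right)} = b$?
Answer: $- \frac{4}{14301} \approx -0.0002797$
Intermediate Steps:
$a{\left(N,H \right)} = -137 + N$
$v{\left(B \right)} = -6$ ($v{\left(B \right)} = 3 \left(-2\right) = -6$)
$\frac{a{\left(131,110 \right)} + v{\left(7 \right)}}{d{\left(-65 \right)} + 42968} = \frac{\left(-137 + 131\right) - 6}{-65 + 42968} = \frac{-6 - 6}{42903} = \left(-12\right) \frac{1}{42903} = - \frac{4}{14301}$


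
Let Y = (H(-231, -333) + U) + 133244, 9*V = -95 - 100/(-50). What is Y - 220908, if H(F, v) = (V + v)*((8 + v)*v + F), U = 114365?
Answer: -37051239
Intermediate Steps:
V = -31/3 (V = (-95 - 100/(-50))/9 = (-95 - 100*(-1/50))/9 = (-95 + 2)/9 = (⅑)*(-93) = -31/3 ≈ -10.333)
H(F, v) = (-31/3 + v)*(F + v*(8 + v)) (H(F, v) = (-31/3 + v)*((8 + v)*v + F) = (-31/3 + v)*(v*(8 + v) + F) = (-31/3 + v)*(F + v*(8 + v)))
Y = -36830331 (Y = (((-333)³ - 248/3*(-333) - 31/3*(-231) - 7/3*(-333)² - 231*(-333)) + 114365) + 133244 = ((-36926037 + 27528 + 2387 - 7/3*110889 + 76923) + 114365) + 133244 = ((-36926037 + 27528 + 2387 - 258741 + 76923) + 114365) + 133244 = (-37077940 + 114365) + 133244 = -36963575 + 133244 = -36830331)
Y - 220908 = -36830331 - 220908 = -37051239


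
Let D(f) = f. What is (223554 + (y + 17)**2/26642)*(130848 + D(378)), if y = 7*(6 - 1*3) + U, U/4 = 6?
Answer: 390786403070856/13321 ≈ 2.9336e+10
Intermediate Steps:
U = 24 (U = 4*6 = 24)
y = 45 (y = 7*(6 - 1*3) + 24 = 7*(6 - 3) + 24 = 7*3 + 24 = 21 + 24 = 45)
(223554 + (y + 17)**2/26642)*(130848 + D(378)) = (223554 + (45 + 17)**2/26642)*(130848 + 378) = (223554 + 62**2*(1/26642))*131226 = (223554 + 3844*(1/26642))*131226 = (223554 + 1922/13321)*131226 = (2977964756/13321)*131226 = 390786403070856/13321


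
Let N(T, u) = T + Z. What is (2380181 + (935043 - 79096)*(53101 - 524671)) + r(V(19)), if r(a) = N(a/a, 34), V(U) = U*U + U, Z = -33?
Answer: -403636546641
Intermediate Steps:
V(U) = U + U² (V(U) = U² + U = U + U²)
N(T, u) = -33 + T (N(T, u) = T - 33 = -33 + T)
r(a) = -32 (r(a) = -33 + a/a = -33 + 1 = -32)
(2380181 + (935043 - 79096)*(53101 - 524671)) + r(V(19)) = (2380181 + (935043 - 79096)*(53101 - 524671)) - 32 = (2380181 + 855947*(-471570)) - 32 = (2380181 - 403638926790) - 32 = -403636546609 - 32 = -403636546641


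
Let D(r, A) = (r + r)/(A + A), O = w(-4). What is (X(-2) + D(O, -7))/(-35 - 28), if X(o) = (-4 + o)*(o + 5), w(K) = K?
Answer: 122/441 ≈ 0.27664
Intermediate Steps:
O = -4
D(r, A) = r/A (D(r, A) = (2*r)/((2*A)) = (2*r)*(1/(2*A)) = r/A)
X(o) = (-4 + o)*(5 + o)
(X(-2) + D(O, -7))/(-35 - 28) = ((-20 - 2 + (-2)**2) - 4/(-7))/(-35 - 28) = ((-20 - 2 + 4) - 4*(-1/7))/(-63) = -(-18 + 4/7)/63 = -1/63*(-122/7) = 122/441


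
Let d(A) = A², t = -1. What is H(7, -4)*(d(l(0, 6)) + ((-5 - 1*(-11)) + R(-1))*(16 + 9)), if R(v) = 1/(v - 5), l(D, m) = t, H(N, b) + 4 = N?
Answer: 881/2 ≈ 440.50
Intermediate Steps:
H(N, b) = -4 + N
l(D, m) = -1
R(v) = 1/(-5 + v)
H(7, -4)*(d(l(0, 6)) + ((-5 - 1*(-11)) + R(-1))*(16 + 9)) = (-4 + 7)*((-1)² + ((-5 - 1*(-11)) + 1/(-5 - 1))*(16 + 9)) = 3*(1 + ((-5 + 11) + 1/(-6))*25) = 3*(1 + (6 - ⅙)*25) = 3*(1 + (35/6)*25) = 3*(1 + 875/6) = 3*(881/6) = 881/2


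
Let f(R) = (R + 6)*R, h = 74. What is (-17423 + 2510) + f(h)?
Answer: -8993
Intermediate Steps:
f(R) = R*(6 + R) (f(R) = (6 + R)*R = R*(6 + R))
(-17423 + 2510) + f(h) = (-17423 + 2510) + 74*(6 + 74) = -14913 + 74*80 = -14913 + 5920 = -8993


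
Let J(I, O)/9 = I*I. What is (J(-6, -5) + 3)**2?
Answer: 106929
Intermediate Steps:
J(I, O) = 9*I**2 (J(I, O) = 9*(I*I) = 9*I**2)
(J(-6, -5) + 3)**2 = (9*(-6)**2 + 3)**2 = (9*36 + 3)**2 = (324 + 3)**2 = 327**2 = 106929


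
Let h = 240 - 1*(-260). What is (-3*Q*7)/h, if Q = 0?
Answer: 0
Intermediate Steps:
h = 500 (h = 240 + 260 = 500)
(-3*Q*7)/h = (-3*0*7)/500 = (0*7)*(1/500) = 0*(1/500) = 0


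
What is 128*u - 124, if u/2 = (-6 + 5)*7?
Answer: -1916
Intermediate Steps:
u = -14 (u = 2*((-6 + 5)*7) = 2*(-1*7) = 2*(-7) = -14)
128*u - 124 = 128*(-14) - 124 = -1792 - 124 = -1916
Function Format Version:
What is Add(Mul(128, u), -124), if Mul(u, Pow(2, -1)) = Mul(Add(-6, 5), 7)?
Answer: -1916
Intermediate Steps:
u = -14 (u = Mul(2, Mul(Add(-6, 5), 7)) = Mul(2, Mul(-1, 7)) = Mul(2, -7) = -14)
Add(Mul(128, u), -124) = Add(Mul(128, -14), -124) = Add(-1792, -124) = -1916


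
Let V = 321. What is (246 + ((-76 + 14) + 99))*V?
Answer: 90843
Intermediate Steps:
(246 + ((-76 + 14) + 99))*V = (246 + ((-76 + 14) + 99))*321 = (246 + (-62 + 99))*321 = (246 + 37)*321 = 283*321 = 90843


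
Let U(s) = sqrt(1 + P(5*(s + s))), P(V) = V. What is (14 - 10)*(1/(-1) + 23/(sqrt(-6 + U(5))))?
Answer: -4 + 92/sqrt(-6 + sqrt(51)) ≈ 82.112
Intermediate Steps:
U(s) = sqrt(1 + 10*s) (U(s) = sqrt(1 + 5*(s + s)) = sqrt(1 + 5*(2*s)) = sqrt(1 + 10*s))
(14 - 10)*(1/(-1) + 23/(sqrt(-6 + U(5)))) = (14 - 10)*(1/(-1) + 23/(sqrt(-6 + sqrt(1 + 10*5)))) = 4*(1*(-1) + 23/(sqrt(-6 + sqrt(1 + 50)))) = 4*(-1 + 23/(sqrt(-6 + sqrt(51)))) = 4*(-1 + 23/sqrt(-6 + sqrt(51))) = -4 + 92/sqrt(-6 + sqrt(51))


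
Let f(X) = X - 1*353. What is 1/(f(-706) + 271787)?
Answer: 1/270728 ≈ 3.6937e-6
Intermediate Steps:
f(X) = -353 + X (f(X) = X - 353 = -353 + X)
1/(f(-706) + 271787) = 1/((-353 - 706) + 271787) = 1/(-1059 + 271787) = 1/270728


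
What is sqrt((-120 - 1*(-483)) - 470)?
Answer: I*sqrt(107) ≈ 10.344*I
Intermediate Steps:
sqrt((-120 - 1*(-483)) - 470) = sqrt((-120 + 483) - 470) = sqrt(363 - 470) = sqrt(-107) = I*sqrt(107)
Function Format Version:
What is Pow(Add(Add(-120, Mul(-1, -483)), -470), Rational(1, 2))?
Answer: Mul(I, Pow(107, Rational(1, 2))) ≈ Mul(10.344, I)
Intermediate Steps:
Pow(Add(Add(-120, Mul(-1, -483)), -470), Rational(1, 2)) = Pow(Add(Add(-120, 483), -470), Rational(1, 2)) = Pow(Add(363, -470), Rational(1, 2)) = Pow(-107, Rational(1, 2)) = Mul(I, Pow(107, Rational(1, 2)))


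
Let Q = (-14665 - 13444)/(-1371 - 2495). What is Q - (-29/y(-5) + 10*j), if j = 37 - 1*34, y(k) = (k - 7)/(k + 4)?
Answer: -471169/23196 ≈ -20.313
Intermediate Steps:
y(k) = (-7 + k)/(4 + k)
j = 3 (j = 37 - 34 = 3)
Q = 28109/3866 (Q = -28109/(-3866) = -28109*(-1/3866) = 28109/3866 ≈ 7.2708)
Q - (-29/y(-5) + 10*j) = 28109/3866 - (-29*(4 - 5)/(-7 - 5) + 10*3) = 28109/3866 - (-29/(-12/(-1)) + 30) = 28109/3866 - (-29/((-1*(-12))) + 30) = 28109/3866 - (-29/12 + 30) = 28109/3866 - 1*331/12 = 28109/3866 - 331/12 = -471169/23196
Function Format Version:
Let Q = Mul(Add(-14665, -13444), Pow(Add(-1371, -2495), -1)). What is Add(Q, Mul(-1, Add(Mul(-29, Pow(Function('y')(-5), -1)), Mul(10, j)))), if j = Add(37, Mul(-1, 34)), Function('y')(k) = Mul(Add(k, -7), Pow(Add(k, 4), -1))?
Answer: Rational(-471169, 23196) ≈ -20.313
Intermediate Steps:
Function('y')(k) = Mul(Pow(Add(4, k), -1), Add(-7, k)) (Function('y')(k) = Mul(Add(-7, k), Pow(Add(4, k), -1)) = Mul(Pow(Add(4, k), -1), Add(-7, k)))
j = 3 (j = Add(37, -34) = 3)
Q = Rational(28109, 3866) (Q = Mul(-28109, Pow(-3866, -1)) = Mul(-28109, Rational(-1, 3866)) = Rational(28109, 3866) ≈ 7.2708)
Add(Q, Mul(-1, Add(Mul(-29, Pow(Function('y')(-5), -1)), Mul(10, j)))) = Add(Rational(28109, 3866), Mul(-1, Add(Mul(-29, Pow(Mul(Pow(Add(4, -5), -1), Add(-7, -5)), -1)), Mul(10, 3)))) = Add(Rational(28109, 3866), Mul(-1, Add(Mul(-29, Pow(Mul(Pow(-1, -1), -12), -1)), 30))) = Add(Rational(28109, 3866), Mul(-1, Add(Mul(-29, Pow(Mul(-1, -12), -1)), 30))) = Add(Rational(28109, 3866), Mul(-1, Add(Mul(-29, Pow(12, -1)), 30))) = Add(Rational(28109, 3866), Mul(-1, Add(Mul(-29, Rational(1, 12)), 30))) = Add(Rational(28109, 3866), Mul(-1, Add(Rational(-29, 12), 30))) = Add(Rational(28109, 3866), Mul(-1, Rational(331, 12))) = Add(Rational(28109, 3866), Rational(-331, 12)) = Rational(-471169, 23196)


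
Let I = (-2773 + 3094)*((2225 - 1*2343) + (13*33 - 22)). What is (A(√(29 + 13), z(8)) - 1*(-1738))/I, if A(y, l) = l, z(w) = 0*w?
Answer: 1738/92769 ≈ 0.018735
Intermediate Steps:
z(w) = 0
I = 92769 (I = 321*((2225 - 2343) + (429 - 22)) = 321*(-118 + 407) = 321*289 = 92769)
(A(√(29 + 13), z(8)) - 1*(-1738))/I = (0 - 1*(-1738))/92769 = (0 + 1738)*(1/92769) = 1738*(1/92769) = 1738/92769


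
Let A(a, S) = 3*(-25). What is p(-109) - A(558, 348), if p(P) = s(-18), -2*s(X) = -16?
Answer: 83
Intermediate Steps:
s(X) = 8 (s(X) = -½*(-16) = 8)
p(P) = 8
A(a, S) = -75
p(-109) - A(558, 348) = 8 - 1*(-75) = 8 + 75 = 83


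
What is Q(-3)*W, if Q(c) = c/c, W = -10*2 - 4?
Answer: -24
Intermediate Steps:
W = -24 (W = -20 - 4 = -24)
Q(c) = 1
Q(-3)*W = 1*(-24) = -24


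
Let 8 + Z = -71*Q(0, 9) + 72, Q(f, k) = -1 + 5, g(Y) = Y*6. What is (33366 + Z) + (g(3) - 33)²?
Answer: 33371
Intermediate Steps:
g(Y) = 6*Y
Q(f, k) = 4
Z = -220 (Z = -8 + (-71*4 + 72) = -8 + (-284 + 72) = -8 - 212 = -220)
(33366 + Z) + (g(3) - 33)² = (33366 - 220) + (6*3 - 33)² = 33146 + (18 - 33)² = 33146 + (-15)² = 33146 + 225 = 33371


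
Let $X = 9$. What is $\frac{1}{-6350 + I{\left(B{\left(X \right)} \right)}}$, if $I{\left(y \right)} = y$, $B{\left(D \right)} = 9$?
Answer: $- \frac{1}{6341} \approx -0.0001577$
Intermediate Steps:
$\frac{1}{-6350 + I{\left(B{\left(X \right)} \right)}} = \frac{1}{-6350 + 9} = \frac{1}{-6341} = - \frac{1}{6341}$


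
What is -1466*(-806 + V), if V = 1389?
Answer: -854678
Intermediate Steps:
-1466*(-806 + V) = -1466*(-806 + 1389) = -1466*583 = -854678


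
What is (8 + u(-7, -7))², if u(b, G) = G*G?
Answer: 3249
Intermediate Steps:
u(b, G) = G²
(8 + u(-7, -7))² = (8 + (-7)²)² = (8 + 49)² = 57² = 3249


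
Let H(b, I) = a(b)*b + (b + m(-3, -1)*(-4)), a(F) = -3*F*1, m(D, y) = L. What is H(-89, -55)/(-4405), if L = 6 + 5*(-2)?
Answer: 23836/4405 ≈ 5.4111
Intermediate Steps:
L = -4 (L = 6 - 10 = -4)
m(D, y) = -4
a(F) = -3*F
H(b, I) = 16 + b - 3*b**2 (H(b, I) = (-3*b)*b + (b - 4*(-4)) = -3*b**2 + (b + 16) = -3*b**2 + (16 + b) = 16 + b - 3*b**2)
H(-89, -55)/(-4405) = (16 - 89 - 3*(-89)**2)/(-4405) = (16 - 89 - 3*7921)*(-1/4405) = (16 - 89 - 23763)*(-1/4405) = -23836*(-1/4405) = 23836/4405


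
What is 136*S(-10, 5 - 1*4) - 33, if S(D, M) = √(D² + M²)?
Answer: -33 + 136*√101 ≈ 1333.8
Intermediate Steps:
136*S(-10, 5 - 1*4) - 33 = 136*√((-10)² + (5 - 1*4)²) - 33 = 136*√(100 + (5 - 4)²) - 33 = 136*√(100 + 1²) - 33 = 136*√(100 + 1) - 33 = 136*√101 - 33 = -33 + 136*√101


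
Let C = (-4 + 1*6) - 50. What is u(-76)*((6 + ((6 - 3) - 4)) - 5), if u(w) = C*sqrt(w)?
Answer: 0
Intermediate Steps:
C = -48 (C = (-4 + 6) - 50 = 2 - 50 = -48)
u(w) = -48*sqrt(w)
u(-76)*((6 + ((6 - 3) - 4)) - 5) = (-96*I*sqrt(19))*((6 + ((6 - 3) - 4)) - 5) = (-96*I*sqrt(19))*((6 + (3 - 4)) - 5) = (-96*I*sqrt(19))*((6 - 1) - 5) = (-96*I*sqrt(19))*(5 - 5) = -96*I*sqrt(19)*0 = 0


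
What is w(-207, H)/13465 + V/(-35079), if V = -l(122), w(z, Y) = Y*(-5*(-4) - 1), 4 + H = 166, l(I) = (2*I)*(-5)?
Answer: 91545862/472338735 ≈ 0.19381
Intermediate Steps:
l(I) = -10*I
H = 162 (H = -4 + 166 = 162)
w(z, Y) = 19*Y (w(z, Y) = Y*(20 - 1) = Y*19 = 19*Y)
V = 1220 (V = -(-10)*122 = -1*(-1220) = 1220)
w(-207, H)/13465 + V/(-35079) = (19*162)/13465 + 1220/(-35079) = 3078*(1/13465) + 1220*(-1/35079) = 3078/13465 - 1220/35079 = 91545862/472338735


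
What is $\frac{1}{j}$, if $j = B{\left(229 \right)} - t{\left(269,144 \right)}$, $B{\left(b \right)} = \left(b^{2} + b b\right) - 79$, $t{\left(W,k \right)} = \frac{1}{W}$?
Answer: $\frac{269}{28192006} \approx 9.5417 \cdot 10^{-6}$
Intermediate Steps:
$B{\left(b \right)} = -79 + 2 b^{2}$ ($B{\left(b \right)} = \left(b^{2} + b^{2}\right) - 79 = 2 b^{2} - 79 = -79 + 2 b^{2}$)
$j = \frac{28192006}{269}$ ($j = \left(-79 + 2 \cdot 229^{2}\right) - \frac{1}{269} = \left(-79 + 2 \cdot 52441\right) - \frac{1}{269} = \left(-79 + 104882\right) - \frac{1}{269} = 104803 - \frac{1}{269} = \frac{28192006}{269} \approx 1.048 \cdot 10^{5}$)
$\frac{1}{j} = \frac{1}{\frac{28192006}{269}} = \frac{269}{28192006}$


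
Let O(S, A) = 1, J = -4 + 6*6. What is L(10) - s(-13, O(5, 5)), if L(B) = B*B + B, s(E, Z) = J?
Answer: 78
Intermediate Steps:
J = 32 (J = -4 + 36 = 32)
s(E, Z) = 32
L(B) = B + B² (L(B) = B² + B = B + B²)
L(10) - s(-13, O(5, 5)) = 10*(1 + 10) - 1*32 = 10*11 - 32 = 110 - 32 = 78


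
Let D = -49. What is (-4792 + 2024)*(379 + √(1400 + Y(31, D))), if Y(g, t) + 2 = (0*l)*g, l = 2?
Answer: -1049072 - 2768*√1398 ≈ -1.1526e+6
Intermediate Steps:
Y(g, t) = -2 (Y(g, t) = -2 + (0*2)*g = -2 + 0*g = -2 + 0 = -2)
(-4792 + 2024)*(379 + √(1400 + Y(31, D))) = (-4792 + 2024)*(379 + √(1400 - 2)) = -2768*(379 + √1398) = -1049072 - 2768*√1398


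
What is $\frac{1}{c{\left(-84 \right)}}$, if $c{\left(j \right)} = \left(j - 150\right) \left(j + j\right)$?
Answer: $\frac{1}{39312} \approx 2.5438 \cdot 10^{-5}$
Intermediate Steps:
$c{\left(j \right)} = 2 j \left(-150 + j\right)$ ($c{\left(j \right)} = \left(-150 + j\right) 2 j = 2 j \left(-150 + j\right)$)
$\frac{1}{c{\left(-84 \right)}} = \frac{1}{2 \left(-84\right) \left(-150 - 84\right)} = \frac{1}{2 \left(-84\right) \left(-234\right)} = \frac{1}{39312}$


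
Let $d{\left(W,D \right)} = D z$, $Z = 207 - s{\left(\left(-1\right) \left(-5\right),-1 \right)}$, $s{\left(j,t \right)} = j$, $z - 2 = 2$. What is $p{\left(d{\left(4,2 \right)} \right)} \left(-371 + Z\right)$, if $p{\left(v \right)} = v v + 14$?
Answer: $-13182$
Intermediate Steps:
$z = 4$ ($z = 2 + 2 = 4$)
$Z = 202$ ($Z = 207 - \left(-1\right) \left(-5\right) = 207 - 5 = 202$)
$d{\left(W,D \right)} = 4 D$ ($d{\left(W,D \right)} = D 4 = 4 D$)
$p{\left(v \right)} = 14 + v^{2}$ ($p{\left(v \right)} = v^{2} + 14 = 14 + v^{2}$)
$p{\left(d{\left(4,2 \right)} \right)} \left(-371 + Z\right) = \left(14 + \left(4 \cdot 2\right)^{2}\right) \left(-371 + 202\right) = \left(14 + 8^{2}\right) \left(-169\right) = \left(14 + 64\right) \left(-169\right) = 78 \left(-169\right) = -13182$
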